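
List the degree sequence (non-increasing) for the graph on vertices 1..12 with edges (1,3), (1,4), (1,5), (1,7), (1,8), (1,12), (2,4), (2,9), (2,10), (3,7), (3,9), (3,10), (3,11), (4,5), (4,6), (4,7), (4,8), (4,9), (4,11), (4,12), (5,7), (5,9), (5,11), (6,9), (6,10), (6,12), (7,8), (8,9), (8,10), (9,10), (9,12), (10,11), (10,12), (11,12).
[9, 8, 7, 6, 6, 5, 5, 5, 5, 5, 4, 3] (degrees: deg(1)=6, deg(2)=3, deg(3)=5, deg(4)=9, deg(5)=5, deg(6)=4, deg(7)=5, deg(8)=5, deg(9)=8, deg(10)=7, deg(11)=5, deg(12)=6)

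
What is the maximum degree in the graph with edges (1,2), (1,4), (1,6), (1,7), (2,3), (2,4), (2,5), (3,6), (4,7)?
4 (attained at vertices 1, 2)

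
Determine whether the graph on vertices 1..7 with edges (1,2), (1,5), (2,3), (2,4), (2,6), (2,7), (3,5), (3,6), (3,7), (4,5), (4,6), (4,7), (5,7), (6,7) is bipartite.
No (odd cycle of length 3: 4 -> 2 -> 7 -> 4)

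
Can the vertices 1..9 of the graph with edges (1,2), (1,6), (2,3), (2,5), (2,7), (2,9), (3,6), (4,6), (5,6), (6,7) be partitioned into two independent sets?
Yes. Partition: {1, 3, 4, 5, 7, 8, 9}, {2, 6}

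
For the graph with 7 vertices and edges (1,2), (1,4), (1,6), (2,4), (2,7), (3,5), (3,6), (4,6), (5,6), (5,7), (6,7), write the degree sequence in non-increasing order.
[5, 3, 3, 3, 3, 3, 2] (degrees: deg(1)=3, deg(2)=3, deg(3)=2, deg(4)=3, deg(5)=3, deg(6)=5, deg(7)=3)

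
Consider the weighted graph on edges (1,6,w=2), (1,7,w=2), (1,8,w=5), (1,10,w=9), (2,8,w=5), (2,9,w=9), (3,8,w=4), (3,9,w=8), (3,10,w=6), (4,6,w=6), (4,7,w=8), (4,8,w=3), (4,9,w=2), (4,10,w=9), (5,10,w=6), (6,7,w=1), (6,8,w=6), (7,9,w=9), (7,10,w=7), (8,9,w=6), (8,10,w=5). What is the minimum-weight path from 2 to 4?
8 (path: 2 -> 8 -> 4; weights 5 + 3 = 8)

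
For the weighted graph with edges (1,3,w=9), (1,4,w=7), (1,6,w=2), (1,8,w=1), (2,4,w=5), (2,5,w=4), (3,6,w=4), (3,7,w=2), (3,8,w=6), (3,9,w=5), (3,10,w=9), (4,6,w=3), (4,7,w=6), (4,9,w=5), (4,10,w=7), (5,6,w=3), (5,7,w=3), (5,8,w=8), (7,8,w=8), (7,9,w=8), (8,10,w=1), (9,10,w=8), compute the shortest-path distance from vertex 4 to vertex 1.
5 (path: 4 -> 6 -> 1; weights 3 + 2 = 5)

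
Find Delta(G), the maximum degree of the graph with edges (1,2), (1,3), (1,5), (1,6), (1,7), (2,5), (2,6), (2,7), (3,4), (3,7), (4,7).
5 (attained at vertex 1)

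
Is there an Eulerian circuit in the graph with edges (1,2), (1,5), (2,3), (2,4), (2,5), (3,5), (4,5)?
Yes (the graph is connected and all 5 vertices have even degree)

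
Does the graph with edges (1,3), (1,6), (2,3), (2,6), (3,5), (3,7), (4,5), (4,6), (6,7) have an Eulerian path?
Yes — and in fact it has an Eulerian circuit (the graph is connected and all 7 vertices have even degree)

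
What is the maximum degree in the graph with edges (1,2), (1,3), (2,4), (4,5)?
2 (attained at vertices 1, 2, 4)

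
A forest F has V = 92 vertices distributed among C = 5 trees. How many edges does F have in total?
87 (Each of the 5 component trees on V_i vertices has V_i - 1 edges; summing gives V - C = 92 - 5 = 87)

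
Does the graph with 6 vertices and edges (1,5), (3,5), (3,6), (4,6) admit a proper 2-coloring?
Yes. Partition: {1, 2, 3, 4}, {5, 6}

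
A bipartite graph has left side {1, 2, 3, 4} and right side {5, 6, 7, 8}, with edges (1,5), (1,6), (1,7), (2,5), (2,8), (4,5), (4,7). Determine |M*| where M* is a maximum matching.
3 (matching: (1,6), (2,8), (4,7); upper bound min(|L|,|R|) = min(4,4) = 4)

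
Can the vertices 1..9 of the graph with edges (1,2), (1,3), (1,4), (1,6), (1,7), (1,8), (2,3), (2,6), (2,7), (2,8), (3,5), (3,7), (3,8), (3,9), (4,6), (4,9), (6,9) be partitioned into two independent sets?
No (odd cycle of length 3: 2 -> 1 -> 3 -> 2)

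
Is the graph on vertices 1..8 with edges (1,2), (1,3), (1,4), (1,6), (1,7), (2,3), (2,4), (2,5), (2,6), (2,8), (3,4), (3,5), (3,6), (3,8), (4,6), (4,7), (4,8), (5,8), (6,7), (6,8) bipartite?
No (odd cycle of length 3: 3 -> 1 -> 6 -> 3)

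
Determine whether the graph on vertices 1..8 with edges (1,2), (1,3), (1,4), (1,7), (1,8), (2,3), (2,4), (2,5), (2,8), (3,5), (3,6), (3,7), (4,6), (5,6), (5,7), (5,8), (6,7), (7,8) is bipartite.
No (odd cycle of length 3: 2 -> 1 -> 4 -> 2)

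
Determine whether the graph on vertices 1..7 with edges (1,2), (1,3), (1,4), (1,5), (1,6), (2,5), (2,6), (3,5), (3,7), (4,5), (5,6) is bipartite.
No (odd cycle of length 3: 5 -> 1 -> 2 -> 5)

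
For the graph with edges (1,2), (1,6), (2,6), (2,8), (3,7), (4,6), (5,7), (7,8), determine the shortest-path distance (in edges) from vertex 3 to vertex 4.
5 (path: 3 -> 7 -> 8 -> 2 -> 6 -> 4, 5 edges)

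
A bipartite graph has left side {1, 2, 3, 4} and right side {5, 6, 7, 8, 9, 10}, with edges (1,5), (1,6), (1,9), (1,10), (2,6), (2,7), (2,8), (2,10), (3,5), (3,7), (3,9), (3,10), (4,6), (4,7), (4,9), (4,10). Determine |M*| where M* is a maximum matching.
4 (matching: (1,10), (2,8), (3,9), (4,7); upper bound min(|L|,|R|) = min(4,6) = 4)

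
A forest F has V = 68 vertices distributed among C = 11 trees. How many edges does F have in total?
57 (Each of the 11 component trees on V_i vertices has V_i - 1 edges; summing gives V - C = 68 - 11 = 57)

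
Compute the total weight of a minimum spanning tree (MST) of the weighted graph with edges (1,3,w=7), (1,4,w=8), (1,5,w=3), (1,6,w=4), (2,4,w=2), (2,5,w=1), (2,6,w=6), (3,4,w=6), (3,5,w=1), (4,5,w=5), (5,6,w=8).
11 (MST edges: (1,5,w=3), (1,6,w=4), (2,4,w=2), (2,5,w=1), (3,5,w=1); sum of weights 3 + 4 + 2 + 1 + 1 = 11)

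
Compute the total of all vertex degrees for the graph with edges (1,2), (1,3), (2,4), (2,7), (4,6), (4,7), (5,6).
14 (handshake: sum of degrees = 2|E| = 2 x 7 = 14)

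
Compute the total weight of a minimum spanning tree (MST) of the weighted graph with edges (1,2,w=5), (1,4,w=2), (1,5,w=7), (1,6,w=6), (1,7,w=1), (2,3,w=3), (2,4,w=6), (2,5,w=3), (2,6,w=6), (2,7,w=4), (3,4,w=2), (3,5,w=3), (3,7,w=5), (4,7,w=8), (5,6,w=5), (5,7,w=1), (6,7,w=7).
14 (MST edges: (1,4,w=2), (1,7,w=1), (2,3,w=3), (3,4,w=2), (5,6,w=5), (5,7,w=1); sum of weights 2 + 1 + 3 + 2 + 5 + 1 = 14)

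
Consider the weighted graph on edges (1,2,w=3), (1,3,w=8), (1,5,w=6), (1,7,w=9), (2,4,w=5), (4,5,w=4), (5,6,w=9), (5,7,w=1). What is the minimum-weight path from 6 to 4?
13 (path: 6 -> 5 -> 4; weights 9 + 4 = 13)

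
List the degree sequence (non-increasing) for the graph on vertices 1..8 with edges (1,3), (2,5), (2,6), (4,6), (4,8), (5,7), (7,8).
[2, 2, 2, 2, 2, 2, 1, 1] (degrees: deg(1)=1, deg(2)=2, deg(3)=1, deg(4)=2, deg(5)=2, deg(6)=2, deg(7)=2, deg(8)=2)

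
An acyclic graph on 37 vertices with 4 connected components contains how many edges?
33 (Each of the 4 component trees on V_i vertices has V_i - 1 edges; summing gives V - C = 37 - 4 = 33)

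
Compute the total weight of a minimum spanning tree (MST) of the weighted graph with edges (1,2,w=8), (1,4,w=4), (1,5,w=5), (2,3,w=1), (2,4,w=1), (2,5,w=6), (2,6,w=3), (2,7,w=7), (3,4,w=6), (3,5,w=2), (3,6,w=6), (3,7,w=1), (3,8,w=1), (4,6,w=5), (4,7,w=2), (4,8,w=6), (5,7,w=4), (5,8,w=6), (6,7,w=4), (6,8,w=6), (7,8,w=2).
13 (MST edges: (1,4,w=4), (2,3,w=1), (2,4,w=1), (2,6,w=3), (3,5,w=2), (3,7,w=1), (3,8,w=1); sum of weights 4 + 1 + 1 + 3 + 2 + 1 + 1 = 13)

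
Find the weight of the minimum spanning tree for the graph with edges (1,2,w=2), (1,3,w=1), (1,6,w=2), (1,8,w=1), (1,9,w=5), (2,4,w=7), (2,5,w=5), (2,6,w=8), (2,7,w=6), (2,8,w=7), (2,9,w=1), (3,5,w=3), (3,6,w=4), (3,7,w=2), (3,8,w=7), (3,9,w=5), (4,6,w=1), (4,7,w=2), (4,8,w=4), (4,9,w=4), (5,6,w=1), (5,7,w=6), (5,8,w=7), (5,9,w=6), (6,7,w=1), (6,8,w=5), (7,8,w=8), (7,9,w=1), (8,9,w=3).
9 (MST edges: (1,3,w=1), (1,6,w=2), (1,8,w=1), (2,9,w=1), (4,6,w=1), (5,6,w=1), (6,7,w=1), (7,9,w=1); sum of weights 1 + 2 + 1 + 1 + 1 + 1 + 1 + 1 = 9)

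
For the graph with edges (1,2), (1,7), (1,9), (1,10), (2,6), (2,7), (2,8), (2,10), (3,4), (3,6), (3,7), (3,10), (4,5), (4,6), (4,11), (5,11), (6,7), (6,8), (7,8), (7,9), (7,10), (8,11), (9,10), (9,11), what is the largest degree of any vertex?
7 (attained at vertex 7)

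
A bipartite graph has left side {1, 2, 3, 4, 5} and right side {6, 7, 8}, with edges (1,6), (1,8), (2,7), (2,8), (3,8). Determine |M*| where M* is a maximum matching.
3 (matching: (1,6), (2,7), (3,8); upper bound min(|L|,|R|) = min(5,3) = 3)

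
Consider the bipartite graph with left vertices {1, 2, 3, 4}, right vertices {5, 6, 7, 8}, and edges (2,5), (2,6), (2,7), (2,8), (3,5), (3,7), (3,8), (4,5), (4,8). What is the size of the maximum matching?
3 (matching: (2,6), (3,7), (4,8); upper bound min(|L|,|R|) = min(4,4) = 4)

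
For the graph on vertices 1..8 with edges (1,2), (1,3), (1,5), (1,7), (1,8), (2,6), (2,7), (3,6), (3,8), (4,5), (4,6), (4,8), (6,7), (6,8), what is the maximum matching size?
4 (matching: (1,8), (2,7), (3,6), (4,5); upper bound floor(n/2) = floor(8/2) = 4)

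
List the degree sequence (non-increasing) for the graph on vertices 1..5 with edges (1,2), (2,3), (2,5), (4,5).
[3, 2, 1, 1, 1] (degrees: deg(1)=1, deg(2)=3, deg(3)=1, deg(4)=1, deg(5)=2)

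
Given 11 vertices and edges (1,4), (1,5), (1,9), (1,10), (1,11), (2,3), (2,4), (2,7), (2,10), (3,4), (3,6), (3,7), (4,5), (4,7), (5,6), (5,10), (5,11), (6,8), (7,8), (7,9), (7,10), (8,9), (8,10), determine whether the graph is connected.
Yes (BFS from 1 visits [1, 4, 5, 9, 10, 11, 2, 3, 7, 6, 8] — all 11 vertices reached)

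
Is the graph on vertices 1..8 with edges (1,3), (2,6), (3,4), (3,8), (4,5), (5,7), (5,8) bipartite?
Yes. Partition: {1, 2, 4, 7, 8}, {3, 5, 6}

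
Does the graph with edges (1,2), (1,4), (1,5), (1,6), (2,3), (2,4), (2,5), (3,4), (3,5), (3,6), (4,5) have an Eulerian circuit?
Yes (the graph is connected and all 6 vertices have even degree)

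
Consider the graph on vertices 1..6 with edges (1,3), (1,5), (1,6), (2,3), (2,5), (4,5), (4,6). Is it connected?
Yes (BFS from 1 visits [1, 3, 5, 6, 2, 4] — all 6 vertices reached)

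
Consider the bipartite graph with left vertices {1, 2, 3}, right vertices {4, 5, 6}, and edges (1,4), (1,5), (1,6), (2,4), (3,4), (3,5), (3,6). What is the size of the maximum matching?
3 (matching: (1,6), (2,4), (3,5); upper bound min(|L|,|R|) = min(3,3) = 3)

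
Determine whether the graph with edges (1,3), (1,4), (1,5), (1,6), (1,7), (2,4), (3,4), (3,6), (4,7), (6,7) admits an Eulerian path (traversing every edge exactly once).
No (6 vertices have odd degree: {1, 2, 3, 5, 6, 7}; Eulerian path requires 0 or 2)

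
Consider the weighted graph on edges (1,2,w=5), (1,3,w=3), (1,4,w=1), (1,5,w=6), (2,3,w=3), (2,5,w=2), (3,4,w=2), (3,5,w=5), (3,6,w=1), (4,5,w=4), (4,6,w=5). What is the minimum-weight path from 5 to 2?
2 (path: 5 -> 2; weights 2 = 2)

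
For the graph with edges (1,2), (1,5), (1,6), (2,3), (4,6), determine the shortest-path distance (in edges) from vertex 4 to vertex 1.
2 (path: 4 -> 6 -> 1, 2 edges)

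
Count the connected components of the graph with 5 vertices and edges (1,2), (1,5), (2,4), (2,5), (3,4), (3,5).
1 (components: {1, 2, 3, 4, 5})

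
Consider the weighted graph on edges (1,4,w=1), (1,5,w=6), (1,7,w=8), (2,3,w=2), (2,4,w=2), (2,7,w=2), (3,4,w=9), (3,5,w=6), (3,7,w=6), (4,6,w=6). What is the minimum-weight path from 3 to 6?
10 (path: 3 -> 2 -> 4 -> 6; weights 2 + 2 + 6 = 10)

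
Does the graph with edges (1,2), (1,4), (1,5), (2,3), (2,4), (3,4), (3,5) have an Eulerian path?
No (4 vertices have odd degree: {1, 2, 3, 4}; Eulerian path requires 0 or 2)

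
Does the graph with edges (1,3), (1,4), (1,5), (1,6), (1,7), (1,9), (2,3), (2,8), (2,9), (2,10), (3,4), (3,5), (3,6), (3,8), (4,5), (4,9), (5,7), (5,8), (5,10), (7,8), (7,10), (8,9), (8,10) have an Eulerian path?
Yes — and in fact it has an Eulerian circuit (the graph is connected and all 10 vertices have even degree)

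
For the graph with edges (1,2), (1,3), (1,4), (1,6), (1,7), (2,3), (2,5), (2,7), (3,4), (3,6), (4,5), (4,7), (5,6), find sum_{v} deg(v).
26 (handshake: sum of degrees = 2|E| = 2 x 13 = 26)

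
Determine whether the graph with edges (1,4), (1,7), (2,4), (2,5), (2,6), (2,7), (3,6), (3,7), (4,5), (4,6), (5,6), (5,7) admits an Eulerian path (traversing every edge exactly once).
Yes — and in fact it has an Eulerian circuit (the graph is connected and all 7 vertices have even degree)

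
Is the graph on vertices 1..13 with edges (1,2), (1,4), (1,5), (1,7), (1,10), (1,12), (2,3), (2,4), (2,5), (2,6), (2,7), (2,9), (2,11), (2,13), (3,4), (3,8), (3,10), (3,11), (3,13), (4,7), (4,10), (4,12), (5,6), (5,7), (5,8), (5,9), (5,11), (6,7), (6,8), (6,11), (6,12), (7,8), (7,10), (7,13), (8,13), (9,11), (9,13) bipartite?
No (odd cycle of length 3: 7 -> 1 -> 5 -> 7)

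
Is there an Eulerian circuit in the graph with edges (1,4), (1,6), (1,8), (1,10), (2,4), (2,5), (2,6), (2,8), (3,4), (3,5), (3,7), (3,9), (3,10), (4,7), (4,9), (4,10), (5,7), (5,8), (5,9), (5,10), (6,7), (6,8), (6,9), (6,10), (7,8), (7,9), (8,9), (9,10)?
No (2 vertices have odd degree: {3, 9}; Eulerian circuit requires 0)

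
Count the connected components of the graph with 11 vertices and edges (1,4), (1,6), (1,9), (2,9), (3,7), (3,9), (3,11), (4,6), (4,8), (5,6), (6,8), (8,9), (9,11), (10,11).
1 (components: {1, 2, 3, 4, 5, 6, 7, 8, 9, 10, 11})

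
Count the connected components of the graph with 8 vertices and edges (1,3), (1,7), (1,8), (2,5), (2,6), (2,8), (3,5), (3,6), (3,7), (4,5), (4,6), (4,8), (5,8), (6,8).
1 (components: {1, 2, 3, 4, 5, 6, 7, 8})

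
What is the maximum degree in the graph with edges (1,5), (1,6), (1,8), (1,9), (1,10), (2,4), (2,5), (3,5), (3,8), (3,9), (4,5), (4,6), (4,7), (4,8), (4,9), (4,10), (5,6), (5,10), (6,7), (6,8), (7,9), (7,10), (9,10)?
7 (attained at vertex 4)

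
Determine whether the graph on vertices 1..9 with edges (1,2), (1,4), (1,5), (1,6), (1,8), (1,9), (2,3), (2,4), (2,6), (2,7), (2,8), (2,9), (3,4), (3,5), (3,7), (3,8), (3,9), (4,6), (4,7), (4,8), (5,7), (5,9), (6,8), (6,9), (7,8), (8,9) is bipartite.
No (odd cycle of length 3: 4 -> 1 -> 6 -> 4)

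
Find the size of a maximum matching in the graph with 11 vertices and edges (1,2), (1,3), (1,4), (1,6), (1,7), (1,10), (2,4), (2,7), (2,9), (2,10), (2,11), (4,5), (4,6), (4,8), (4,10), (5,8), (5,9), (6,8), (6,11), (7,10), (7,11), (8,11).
5 (matching: (1,10), (2,9), (4,5), (6,8), (7,11); upper bound floor(n/2) = floor(11/2) = 5)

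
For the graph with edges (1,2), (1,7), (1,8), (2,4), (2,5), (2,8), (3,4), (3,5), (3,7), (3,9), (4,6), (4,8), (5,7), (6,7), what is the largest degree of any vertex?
4 (attained at vertices 2, 3, 4, 7)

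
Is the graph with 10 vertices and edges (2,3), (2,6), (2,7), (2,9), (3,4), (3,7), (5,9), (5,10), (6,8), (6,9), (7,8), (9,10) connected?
No, it has 2 components: {1}, {2, 3, 4, 5, 6, 7, 8, 9, 10}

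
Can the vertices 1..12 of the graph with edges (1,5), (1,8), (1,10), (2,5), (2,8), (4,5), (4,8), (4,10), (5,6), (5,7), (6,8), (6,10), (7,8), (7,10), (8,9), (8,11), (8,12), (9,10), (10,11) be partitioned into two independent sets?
Yes. Partition: {1, 2, 3, 4, 6, 7, 9, 11, 12}, {5, 8, 10}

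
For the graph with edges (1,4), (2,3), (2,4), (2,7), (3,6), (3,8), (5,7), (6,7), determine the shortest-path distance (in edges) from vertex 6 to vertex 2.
2 (path: 6 -> 3 -> 2, 2 edges)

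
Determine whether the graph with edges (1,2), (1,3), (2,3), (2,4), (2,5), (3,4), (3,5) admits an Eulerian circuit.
Yes (the graph is connected and all 5 vertices have even degree)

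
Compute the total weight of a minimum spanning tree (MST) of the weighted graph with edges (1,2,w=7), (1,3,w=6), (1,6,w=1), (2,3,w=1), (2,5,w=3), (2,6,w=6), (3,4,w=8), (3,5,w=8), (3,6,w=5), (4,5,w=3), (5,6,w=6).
13 (MST edges: (1,6,w=1), (2,3,w=1), (2,5,w=3), (3,6,w=5), (4,5,w=3); sum of weights 1 + 1 + 3 + 5 + 3 = 13)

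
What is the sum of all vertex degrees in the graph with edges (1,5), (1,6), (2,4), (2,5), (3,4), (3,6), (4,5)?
14 (handshake: sum of degrees = 2|E| = 2 x 7 = 14)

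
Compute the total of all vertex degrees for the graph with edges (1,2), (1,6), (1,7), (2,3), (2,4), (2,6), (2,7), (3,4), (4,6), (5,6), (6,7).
22 (handshake: sum of degrees = 2|E| = 2 x 11 = 22)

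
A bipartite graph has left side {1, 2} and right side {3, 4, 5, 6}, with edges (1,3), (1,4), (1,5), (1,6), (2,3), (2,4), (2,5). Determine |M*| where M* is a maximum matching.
2 (matching: (1,6), (2,5); upper bound min(|L|,|R|) = min(2,4) = 2)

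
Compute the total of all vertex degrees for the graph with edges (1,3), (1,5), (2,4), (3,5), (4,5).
10 (handshake: sum of degrees = 2|E| = 2 x 5 = 10)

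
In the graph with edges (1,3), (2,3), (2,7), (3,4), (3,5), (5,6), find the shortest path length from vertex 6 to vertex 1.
3 (path: 6 -> 5 -> 3 -> 1, 3 edges)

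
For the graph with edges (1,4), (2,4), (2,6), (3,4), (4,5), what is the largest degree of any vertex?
4 (attained at vertex 4)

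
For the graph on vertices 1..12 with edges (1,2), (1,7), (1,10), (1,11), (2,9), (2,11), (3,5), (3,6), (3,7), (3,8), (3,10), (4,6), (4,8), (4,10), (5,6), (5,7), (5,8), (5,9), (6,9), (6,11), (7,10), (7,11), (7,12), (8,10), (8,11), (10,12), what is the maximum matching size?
6 (matching: (1,2), (3,5), (4,10), (6,9), (7,12), (8,11); upper bound floor(n/2) = floor(12/2) = 6)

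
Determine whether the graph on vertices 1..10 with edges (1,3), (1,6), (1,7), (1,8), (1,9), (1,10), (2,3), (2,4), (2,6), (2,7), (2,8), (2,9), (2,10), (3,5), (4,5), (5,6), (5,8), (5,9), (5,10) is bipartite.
Yes. Partition: {1, 2, 5}, {3, 4, 6, 7, 8, 9, 10}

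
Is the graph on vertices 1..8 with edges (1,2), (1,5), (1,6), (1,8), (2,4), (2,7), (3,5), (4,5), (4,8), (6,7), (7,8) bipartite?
Yes. Partition: {1, 3, 4, 7}, {2, 5, 6, 8}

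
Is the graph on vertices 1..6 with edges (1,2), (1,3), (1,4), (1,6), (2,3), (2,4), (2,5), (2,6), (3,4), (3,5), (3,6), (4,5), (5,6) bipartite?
No (odd cycle of length 3: 6 -> 1 -> 2 -> 6)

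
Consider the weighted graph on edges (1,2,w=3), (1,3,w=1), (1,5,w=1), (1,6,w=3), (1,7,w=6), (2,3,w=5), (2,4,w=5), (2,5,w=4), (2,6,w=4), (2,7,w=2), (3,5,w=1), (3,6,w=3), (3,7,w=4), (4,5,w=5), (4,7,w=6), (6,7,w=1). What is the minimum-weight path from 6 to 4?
7 (path: 6 -> 7 -> 4; weights 1 + 6 = 7)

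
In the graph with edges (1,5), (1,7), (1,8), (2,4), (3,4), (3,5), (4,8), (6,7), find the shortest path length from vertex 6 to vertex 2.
5 (path: 6 -> 7 -> 1 -> 8 -> 4 -> 2, 5 edges)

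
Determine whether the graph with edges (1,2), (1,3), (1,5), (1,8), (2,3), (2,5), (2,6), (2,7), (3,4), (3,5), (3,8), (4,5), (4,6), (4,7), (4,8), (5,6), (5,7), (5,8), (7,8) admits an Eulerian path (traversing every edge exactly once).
No (6 vertices have odd degree: {2, 3, 4, 5, 6, 8}; Eulerian path requires 0 or 2)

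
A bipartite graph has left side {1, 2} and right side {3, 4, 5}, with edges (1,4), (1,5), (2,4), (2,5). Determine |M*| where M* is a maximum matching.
2 (matching: (1,5), (2,4); upper bound min(|L|,|R|) = min(2,3) = 2)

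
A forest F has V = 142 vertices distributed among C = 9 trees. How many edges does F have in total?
133 (Each of the 9 component trees on V_i vertices has V_i - 1 edges; summing gives V - C = 142 - 9 = 133)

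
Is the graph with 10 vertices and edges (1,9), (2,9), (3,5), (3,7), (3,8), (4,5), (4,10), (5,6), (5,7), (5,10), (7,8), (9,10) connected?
Yes (BFS from 1 visits [1, 9, 2, 10, 4, 5, 3, 6, 7, 8] — all 10 vertices reached)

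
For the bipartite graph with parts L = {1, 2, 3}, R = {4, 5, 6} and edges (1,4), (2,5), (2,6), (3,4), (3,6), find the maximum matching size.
3 (matching: (1,4), (2,5), (3,6); upper bound min(|L|,|R|) = min(3,3) = 3)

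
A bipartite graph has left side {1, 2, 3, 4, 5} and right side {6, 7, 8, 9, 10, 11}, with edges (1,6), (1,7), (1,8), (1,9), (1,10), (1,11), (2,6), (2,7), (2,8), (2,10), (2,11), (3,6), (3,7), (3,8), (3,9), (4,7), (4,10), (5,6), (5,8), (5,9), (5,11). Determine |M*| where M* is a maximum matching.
5 (matching: (1,11), (2,10), (3,9), (4,7), (5,8); upper bound min(|L|,|R|) = min(5,6) = 5)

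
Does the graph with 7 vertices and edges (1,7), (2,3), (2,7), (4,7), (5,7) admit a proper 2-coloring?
Yes. Partition: {1, 2, 4, 5, 6}, {3, 7}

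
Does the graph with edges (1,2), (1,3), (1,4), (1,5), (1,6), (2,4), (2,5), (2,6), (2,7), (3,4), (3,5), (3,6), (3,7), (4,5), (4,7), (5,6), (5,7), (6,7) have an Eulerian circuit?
No (6 vertices have odd degree: {1, 2, 3, 4, 6, 7}; Eulerian circuit requires 0)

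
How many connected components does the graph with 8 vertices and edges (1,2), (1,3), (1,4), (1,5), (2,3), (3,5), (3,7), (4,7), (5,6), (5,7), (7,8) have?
1 (components: {1, 2, 3, 4, 5, 6, 7, 8})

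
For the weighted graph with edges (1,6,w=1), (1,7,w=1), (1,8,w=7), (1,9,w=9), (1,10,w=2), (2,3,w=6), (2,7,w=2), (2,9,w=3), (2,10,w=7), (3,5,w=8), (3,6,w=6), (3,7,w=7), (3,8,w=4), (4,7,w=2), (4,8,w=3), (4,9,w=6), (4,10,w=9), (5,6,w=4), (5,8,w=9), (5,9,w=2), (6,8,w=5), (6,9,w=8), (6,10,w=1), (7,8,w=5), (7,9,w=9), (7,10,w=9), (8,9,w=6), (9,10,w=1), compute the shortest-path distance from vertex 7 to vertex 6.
2 (path: 7 -> 1 -> 6; weights 1 + 1 = 2)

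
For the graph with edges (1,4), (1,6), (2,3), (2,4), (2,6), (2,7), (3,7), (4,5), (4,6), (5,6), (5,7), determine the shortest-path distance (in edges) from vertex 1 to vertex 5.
2 (path: 1 -> 4 -> 5, 2 edges)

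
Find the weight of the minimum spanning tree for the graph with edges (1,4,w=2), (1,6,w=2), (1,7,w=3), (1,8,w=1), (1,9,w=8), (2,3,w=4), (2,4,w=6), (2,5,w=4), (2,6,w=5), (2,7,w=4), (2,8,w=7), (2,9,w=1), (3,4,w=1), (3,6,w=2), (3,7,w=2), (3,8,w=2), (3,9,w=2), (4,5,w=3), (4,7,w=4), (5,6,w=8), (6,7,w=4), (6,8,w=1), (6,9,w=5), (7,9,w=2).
13 (MST edges: (1,4,w=2), (1,8,w=1), (2,9,w=1), (3,4,w=1), (3,7,w=2), (3,9,w=2), (4,5,w=3), (6,8,w=1); sum of weights 2 + 1 + 1 + 1 + 2 + 2 + 3 + 1 = 13)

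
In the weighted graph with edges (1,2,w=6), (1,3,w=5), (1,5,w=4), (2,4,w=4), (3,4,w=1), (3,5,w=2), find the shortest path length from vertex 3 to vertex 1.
5 (path: 3 -> 1; weights 5 = 5)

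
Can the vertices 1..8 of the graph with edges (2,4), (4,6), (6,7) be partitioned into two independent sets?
Yes. Partition: {1, 2, 3, 5, 6, 8}, {4, 7}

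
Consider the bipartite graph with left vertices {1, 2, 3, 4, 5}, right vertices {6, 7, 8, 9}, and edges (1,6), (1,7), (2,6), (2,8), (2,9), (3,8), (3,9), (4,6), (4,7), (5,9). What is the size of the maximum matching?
4 (matching: (1,7), (2,9), (3,8), (4,6); upper bound min(|L|,|R|) = min(5,4) = 4)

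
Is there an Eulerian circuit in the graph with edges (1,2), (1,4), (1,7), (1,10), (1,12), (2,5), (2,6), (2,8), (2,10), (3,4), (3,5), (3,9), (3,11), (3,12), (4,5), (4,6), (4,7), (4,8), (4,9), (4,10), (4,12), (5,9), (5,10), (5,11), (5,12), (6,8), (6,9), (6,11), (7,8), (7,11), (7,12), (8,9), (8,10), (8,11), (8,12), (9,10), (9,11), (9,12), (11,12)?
No (8 vertices have odd degree: {1, 2, 3, 4, 5, 6, 7, 11}; Eulerian circuit requires 0)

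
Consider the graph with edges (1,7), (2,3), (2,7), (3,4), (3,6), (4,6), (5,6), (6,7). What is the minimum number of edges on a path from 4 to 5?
2 (path: 4 -> 6 -> 5, 2 edges)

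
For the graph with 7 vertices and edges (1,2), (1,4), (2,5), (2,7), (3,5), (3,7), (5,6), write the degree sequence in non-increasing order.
[3, 3, 2, 2, 2, 1, 1] (degrees: deg(1)=2, deg(2)=3, deg(3)=2, deg(4)=1, deg(5)=3, deg(6)=1, deg(7)=2)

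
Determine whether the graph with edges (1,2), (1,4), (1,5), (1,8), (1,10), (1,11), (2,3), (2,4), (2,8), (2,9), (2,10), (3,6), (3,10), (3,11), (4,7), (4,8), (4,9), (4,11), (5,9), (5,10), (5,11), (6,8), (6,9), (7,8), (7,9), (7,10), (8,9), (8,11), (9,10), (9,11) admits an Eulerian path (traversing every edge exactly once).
Yes (the graph is connected and exactly 2 vertices have odd degree: {6, 8}; any Eulerian path must start and end at those)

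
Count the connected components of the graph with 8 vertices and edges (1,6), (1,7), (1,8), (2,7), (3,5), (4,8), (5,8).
1 (components: {1, 2, 3, 4, 5, 6, 7, 8})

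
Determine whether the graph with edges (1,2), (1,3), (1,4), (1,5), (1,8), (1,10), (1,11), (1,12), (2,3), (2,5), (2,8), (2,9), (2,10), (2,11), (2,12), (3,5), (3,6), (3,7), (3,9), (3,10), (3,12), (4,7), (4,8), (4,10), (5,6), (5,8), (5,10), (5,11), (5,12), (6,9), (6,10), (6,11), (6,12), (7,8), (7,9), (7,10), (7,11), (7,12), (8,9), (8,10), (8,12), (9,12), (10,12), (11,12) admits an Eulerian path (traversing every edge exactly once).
Yes (the graph is connected and exactly 2 vertices have odd degree: {7, 10}; any Eulerian path must start and end at those)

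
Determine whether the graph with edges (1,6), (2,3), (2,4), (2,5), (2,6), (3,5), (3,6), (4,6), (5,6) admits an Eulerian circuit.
No (4 vertices have odd degree: {1, 3, 5, 6}; Eulerian circuit requires 0)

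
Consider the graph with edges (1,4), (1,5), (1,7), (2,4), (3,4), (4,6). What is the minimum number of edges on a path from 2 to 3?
2 (path: 2 -> 4 -> 3, 2 edges)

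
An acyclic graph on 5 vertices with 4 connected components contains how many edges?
1 (Each of the 4 component trees on V_i vertices has V_i - 1 edges; summing gives V - C = 5 - 4 = 1)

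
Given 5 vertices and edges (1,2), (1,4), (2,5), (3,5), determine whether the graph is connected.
Yes (BFS from 1 visits [1, 2, 4, 5, 3] — all 5 vertices reached)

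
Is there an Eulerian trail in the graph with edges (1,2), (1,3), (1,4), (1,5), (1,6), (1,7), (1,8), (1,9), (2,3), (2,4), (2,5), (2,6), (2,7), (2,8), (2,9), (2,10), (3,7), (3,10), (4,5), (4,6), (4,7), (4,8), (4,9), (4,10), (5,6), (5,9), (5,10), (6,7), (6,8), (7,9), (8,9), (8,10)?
Yes (the graph is connected and exactly 2 vertices have odd degree: {2, 10}; any Eulerian path must start and end at those)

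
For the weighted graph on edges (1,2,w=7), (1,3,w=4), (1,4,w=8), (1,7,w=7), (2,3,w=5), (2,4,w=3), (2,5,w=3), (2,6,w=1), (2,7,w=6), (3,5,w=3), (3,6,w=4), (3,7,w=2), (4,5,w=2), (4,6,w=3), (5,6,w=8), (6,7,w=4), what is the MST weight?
15 (MST edges: (1,3,w=4), (2,4,w=3), (2,6,w=1), (3,5,w=3), (3,7,w=2), (4,5,w=2); sum of weights 4 + 3 + 1 + 3 + 2 + 2 = 15)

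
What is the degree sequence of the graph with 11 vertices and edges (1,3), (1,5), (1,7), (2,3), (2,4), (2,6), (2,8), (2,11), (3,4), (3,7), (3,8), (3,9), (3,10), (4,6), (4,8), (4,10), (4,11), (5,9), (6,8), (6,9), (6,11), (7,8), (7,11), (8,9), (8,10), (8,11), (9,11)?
[8, 7, 6, 6, 5, 5, 5, 4, 3, 3, 2] (degrees: deg(1)=3, deg(2)=5, deg(3)=7, deg(4)=6, deg(5)=2, deg(6)=5, deg(7)=4, deg(8)=8, deg(9)=5, deg(10)=3, deg(11)=6)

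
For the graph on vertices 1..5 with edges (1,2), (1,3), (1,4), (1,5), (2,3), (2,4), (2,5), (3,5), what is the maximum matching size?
2 (matching: (2,4), (3,5); upper bound floor(n/2) = floor(5/2) = 2)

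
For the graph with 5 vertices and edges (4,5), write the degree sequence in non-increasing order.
[1, 1, 0, 0, 0] (degrees: deg(1)=0, deg(2)=0, deg(3)=0, deg(4)=1, deg(5)=1)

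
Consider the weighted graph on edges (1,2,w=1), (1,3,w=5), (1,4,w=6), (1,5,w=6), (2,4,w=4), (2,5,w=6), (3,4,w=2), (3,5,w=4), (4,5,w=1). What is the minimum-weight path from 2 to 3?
6 (path: 2 -> 1 -> 3; weights 1 + 5 = 6)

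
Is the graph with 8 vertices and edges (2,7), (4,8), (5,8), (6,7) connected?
No, it has 4 components: {1}, {2, 6, 7}, {3}, {4, 5, 8}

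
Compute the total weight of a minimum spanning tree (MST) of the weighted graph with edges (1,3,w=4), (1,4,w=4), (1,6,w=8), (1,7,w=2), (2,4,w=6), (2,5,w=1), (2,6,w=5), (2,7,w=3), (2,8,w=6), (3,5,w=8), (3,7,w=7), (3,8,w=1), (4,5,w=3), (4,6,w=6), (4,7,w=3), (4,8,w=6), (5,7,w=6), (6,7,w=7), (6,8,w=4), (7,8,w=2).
16 (MST edges: (1,7,w=2), (2,5,w=1), (2,7,w=3), (3,8,w=1), (4,5,w=3), (6,8,w=4), (7,8,w=2); sum of weights 2 + 1 + 3 + 1 + 3 + 4 + 2 = 16)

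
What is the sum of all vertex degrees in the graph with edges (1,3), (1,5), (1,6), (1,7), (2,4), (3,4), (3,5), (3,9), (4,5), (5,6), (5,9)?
22 (handshake: sum of degrees = 2|E| = 2 x 11 = 22)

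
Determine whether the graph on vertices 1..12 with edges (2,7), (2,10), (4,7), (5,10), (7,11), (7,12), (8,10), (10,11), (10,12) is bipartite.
Yes. Partition: {1, 2, 3, 4, 5, 6, 8, 9, 11, 12}, {7, 10}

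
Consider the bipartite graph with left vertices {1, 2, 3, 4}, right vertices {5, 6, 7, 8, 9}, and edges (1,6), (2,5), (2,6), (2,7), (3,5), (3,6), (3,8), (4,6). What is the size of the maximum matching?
3 (matching: (1,6), (2,7), (3,8); upper bound min(|L|,|R|) = min(4,5) = 4)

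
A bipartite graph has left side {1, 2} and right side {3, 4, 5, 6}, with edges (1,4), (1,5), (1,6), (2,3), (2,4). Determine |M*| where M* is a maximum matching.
2 (matching: (1,6), (2,4); upper bound min(|L|,|R|) = min(2,4) = 2)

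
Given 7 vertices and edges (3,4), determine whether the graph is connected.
No, it has 6 components: {1}, {2}, {3, 4}, {5}, {6}, {7}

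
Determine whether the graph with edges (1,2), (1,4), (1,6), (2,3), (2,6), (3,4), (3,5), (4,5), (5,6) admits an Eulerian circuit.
No (6 vertices have odd degree: {1, 2, 3, 4, 5, 6}; Eulerian circuit requires 0)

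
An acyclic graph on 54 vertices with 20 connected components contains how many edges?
34 (Each of the 20 component trees on V_i vertices has V_i - 1 edges; summing gives V - C = 54 - 20 = 34)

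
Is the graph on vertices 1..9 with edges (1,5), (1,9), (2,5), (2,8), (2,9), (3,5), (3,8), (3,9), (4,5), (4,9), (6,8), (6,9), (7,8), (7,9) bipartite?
Yes. Partition: {1, 2, 3, 4, 6, 7}, {5, 8, 9}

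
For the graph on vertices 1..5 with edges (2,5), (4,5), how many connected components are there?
3 (components: {1}, {2, 4, 5}, {3})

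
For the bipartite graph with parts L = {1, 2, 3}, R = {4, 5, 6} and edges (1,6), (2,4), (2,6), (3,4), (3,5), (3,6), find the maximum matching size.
3 (matching: (1,6), (2,4), (3,5); upper bound min(|L|,|R|) = min(3,3) = 3)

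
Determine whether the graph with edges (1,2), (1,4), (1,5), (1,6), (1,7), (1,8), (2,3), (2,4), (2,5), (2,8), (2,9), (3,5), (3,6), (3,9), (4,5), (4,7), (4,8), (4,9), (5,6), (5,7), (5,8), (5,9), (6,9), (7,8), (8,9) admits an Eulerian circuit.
Yes (the graph is connected and all 9 vertices have even degree)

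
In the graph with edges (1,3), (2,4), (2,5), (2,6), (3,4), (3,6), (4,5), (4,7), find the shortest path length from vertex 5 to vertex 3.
2 (path: 5 -> 4 -> 3, 2 edges)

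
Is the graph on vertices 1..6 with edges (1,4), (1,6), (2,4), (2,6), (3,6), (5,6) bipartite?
Yes. Partition: {1, 2, 3, 5}, {4, 6}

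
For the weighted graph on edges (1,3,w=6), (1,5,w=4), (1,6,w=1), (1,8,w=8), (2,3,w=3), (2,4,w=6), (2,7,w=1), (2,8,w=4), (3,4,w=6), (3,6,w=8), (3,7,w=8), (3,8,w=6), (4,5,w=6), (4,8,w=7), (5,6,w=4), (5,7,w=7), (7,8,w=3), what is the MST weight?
24 (MST edges: (1,3,w=6), (1,5,w=4), (1,6,w=1), (2,3,w=3), (2,4,w=6), (2,7,w=1), (7,8,w=3); sum of weights 6 + 4 + 1 + 3 + 6 + 1 + 3 = 24)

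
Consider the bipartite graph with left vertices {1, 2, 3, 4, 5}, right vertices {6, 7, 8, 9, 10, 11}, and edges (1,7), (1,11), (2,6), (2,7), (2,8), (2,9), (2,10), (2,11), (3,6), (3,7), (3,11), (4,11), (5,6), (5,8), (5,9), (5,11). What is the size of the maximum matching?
5 (matching: (1,7), (2,10), (3,6), (4,11), (5,9); upper bound min(|L|,|R|) = min(5,6) = 5)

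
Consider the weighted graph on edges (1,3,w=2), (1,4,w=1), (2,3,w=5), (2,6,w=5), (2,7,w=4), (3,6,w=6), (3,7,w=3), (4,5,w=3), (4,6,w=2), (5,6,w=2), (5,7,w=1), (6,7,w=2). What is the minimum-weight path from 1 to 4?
1 (path: 1 -> 4; weights 1 = 1)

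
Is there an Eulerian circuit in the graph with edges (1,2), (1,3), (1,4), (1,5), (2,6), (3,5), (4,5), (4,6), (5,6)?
No (2 vertices have odd degree: {4, 6}; Eulerian circuit requires 0)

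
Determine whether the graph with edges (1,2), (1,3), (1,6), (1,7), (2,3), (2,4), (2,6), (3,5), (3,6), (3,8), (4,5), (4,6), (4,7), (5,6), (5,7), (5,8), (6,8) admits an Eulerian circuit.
No (4 vertices have odd degree: {3, 5, 7, 8}; Eulerian circuit requires 0)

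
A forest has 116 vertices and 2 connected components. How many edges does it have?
114 (Each of the 2 component trees on V_i vertices has V_i - 1 edges; summing gives V - C = 116 - 2 = 114)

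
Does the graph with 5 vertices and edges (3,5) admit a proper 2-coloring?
Yes. Partition: {1, 2, 3, 4}, {5}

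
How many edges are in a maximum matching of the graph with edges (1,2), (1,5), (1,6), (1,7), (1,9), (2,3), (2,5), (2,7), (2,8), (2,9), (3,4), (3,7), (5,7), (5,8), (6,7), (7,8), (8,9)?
4 (matching: (2,5), (3,4), (6,7), (8,9); upper bound floor(n/2) = floor(9/2) = 4)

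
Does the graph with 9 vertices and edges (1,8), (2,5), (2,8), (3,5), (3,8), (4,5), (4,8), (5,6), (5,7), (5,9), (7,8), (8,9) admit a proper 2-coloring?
Yes. Partition: {1, 2, 3, 4, 6, 7, 9}, {5, 8}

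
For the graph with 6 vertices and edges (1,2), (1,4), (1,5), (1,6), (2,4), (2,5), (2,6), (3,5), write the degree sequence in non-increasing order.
[4, 4, 3, 2, 2, 1] (degrees: deg(1)=4, deg(2)=4, deg(3)=1, deg(4)=2, deg(5)=3, deg(6)=2)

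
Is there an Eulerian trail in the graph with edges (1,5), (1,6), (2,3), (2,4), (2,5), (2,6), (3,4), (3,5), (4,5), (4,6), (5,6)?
Yes (the graph is connected and exactly 2 vertices have odd degree: {3, 5}; any Eulerian path must start and end at those)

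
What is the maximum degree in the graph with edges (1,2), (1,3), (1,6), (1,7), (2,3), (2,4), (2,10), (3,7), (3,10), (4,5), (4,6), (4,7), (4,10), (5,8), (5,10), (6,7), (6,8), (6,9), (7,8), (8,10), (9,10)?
6 (attained at vertex 10)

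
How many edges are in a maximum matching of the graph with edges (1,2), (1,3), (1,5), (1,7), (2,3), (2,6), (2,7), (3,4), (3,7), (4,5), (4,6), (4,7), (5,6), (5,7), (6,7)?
3 (matching: (1,5), (2,6), (3,7); upper bound floor(n/2) = floor(7/2) = 3)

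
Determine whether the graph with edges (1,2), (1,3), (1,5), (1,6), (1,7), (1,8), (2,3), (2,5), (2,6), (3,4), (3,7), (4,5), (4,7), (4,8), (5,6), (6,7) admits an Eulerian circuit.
Yes (the graph is connected and all 8 vertices have even degree)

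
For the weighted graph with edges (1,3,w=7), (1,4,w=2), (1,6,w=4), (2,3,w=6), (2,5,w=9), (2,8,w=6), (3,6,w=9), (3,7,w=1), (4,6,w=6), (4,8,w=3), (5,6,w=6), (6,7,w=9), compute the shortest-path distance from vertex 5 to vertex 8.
15 (path: 5 -> 2 -> 8; weights 9 + 6 = 15)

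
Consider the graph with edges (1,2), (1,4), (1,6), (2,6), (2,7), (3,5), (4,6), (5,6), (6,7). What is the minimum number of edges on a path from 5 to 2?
2 (path: 5 -> 6 -> 2, 2 edges)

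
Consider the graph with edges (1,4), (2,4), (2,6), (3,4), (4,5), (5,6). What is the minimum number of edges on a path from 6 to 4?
2 (path: 6 -> 2 -> 4, 2 edges)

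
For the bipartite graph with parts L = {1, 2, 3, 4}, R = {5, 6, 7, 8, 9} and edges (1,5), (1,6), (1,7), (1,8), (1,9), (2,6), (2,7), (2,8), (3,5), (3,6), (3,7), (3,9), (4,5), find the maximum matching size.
4 (matching: (1,9), (2,8), (3,7), (4,5); upper bound min(|L|,|R|) = min(4,5) = 4)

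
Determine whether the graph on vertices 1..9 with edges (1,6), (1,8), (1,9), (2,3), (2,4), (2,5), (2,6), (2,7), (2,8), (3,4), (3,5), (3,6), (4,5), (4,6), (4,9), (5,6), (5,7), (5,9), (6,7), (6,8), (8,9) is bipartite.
No (odd cycle of length 3: 6 -> 1 -> 8 -> 6)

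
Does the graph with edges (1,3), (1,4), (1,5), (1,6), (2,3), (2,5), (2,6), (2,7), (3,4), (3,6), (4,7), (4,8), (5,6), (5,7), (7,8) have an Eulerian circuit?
Yes (the graph is connected and all 8 vertices have even degree)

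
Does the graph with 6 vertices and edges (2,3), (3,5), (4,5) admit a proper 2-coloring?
Yes. Partition: {1, 2, 5, 6}, {3, 4}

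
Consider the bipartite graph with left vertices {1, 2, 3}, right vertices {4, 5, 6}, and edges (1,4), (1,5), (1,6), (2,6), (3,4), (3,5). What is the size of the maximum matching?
3 (matching: (1,4), (2,6), (3,5); upper bound min(|L|,|R|) = min(3,3) = 3)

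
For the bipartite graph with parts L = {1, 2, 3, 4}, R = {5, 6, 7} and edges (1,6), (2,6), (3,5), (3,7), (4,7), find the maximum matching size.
3 (matching: (1,6), (3,5), (4,7); upper bound min(|L|,|R|) = min(4,3) = 3)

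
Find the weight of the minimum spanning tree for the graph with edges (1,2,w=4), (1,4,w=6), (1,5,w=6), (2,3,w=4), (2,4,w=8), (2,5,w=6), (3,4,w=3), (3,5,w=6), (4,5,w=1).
12 (MST edges: (1,2,w=4), (2,3,w=4), (3,4,w=3), (4,5,w=1); sum of weights 4 + 4 + 3 + 1 = 12)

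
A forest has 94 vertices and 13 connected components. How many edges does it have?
81 (Each of the 13 component trees on V_i vertices has V_i - 1 edges; summing gives V - C = 94 - 13 = 81)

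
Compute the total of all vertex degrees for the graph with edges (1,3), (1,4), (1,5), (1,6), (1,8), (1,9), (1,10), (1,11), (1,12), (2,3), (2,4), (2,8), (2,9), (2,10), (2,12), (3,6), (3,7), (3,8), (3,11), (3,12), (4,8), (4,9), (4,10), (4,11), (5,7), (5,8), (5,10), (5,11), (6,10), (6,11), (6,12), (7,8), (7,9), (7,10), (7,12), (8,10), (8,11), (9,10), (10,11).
78 (handshake: sum of degrees = 2|E| = 2 x 39 = 78)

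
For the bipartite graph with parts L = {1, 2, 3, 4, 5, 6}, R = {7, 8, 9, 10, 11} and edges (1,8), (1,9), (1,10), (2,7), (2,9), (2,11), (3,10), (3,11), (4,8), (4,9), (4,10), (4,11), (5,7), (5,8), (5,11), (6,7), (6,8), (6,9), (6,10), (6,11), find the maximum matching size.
5 (matching: (1,10), (2,11), (4,9), (5,8), (6,7); upper bound min(|L|,|R|) = min(6,5) = 5)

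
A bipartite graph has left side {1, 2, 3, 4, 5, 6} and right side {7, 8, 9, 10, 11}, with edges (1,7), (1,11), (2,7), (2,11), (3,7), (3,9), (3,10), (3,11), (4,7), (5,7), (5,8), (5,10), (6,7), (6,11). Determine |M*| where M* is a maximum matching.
4 (matching: (1,11), (2,7), (3,9), (5,10); upper bound min(|L|,|R|) = min(6,5) = 5)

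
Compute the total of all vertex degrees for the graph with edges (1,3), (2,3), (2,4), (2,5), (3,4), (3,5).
12 (handshake: sum of degrees = 2|E| = 2 x 6 = 12)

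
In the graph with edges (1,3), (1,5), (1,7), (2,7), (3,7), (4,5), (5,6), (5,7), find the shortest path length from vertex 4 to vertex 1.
2 (path: 4 -> 5 -> 1, 2 edges)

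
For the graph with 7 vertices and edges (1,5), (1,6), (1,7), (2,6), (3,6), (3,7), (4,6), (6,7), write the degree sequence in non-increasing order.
[5, 3, 3, 2, 1, 1, 1] (degrees: deg(1)=3, deg(2)=1, deg(3)=2, deg(4)=1, deg(5)=1, deg(6)=5, deg(7)=3)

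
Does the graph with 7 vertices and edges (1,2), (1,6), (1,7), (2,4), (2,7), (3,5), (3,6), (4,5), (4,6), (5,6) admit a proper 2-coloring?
No (odd cycle of length 3: 2 -> 1 -> 7 -> 2)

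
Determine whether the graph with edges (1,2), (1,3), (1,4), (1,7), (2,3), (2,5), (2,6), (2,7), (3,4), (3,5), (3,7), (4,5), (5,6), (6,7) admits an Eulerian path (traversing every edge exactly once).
No (4 vertices have odd degree: {2, 3, 4, 6}; Eulerian path requires 0 or 2)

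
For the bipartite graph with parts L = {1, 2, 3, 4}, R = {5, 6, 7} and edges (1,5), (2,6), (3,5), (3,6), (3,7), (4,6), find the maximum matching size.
3 (matching: (1,5), (2,6), (3,7); upper bound min(|L|,|R|) = min(4,3) = 3)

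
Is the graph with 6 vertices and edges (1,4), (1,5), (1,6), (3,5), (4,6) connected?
No, it has 2 components: {1, 3, 4, 5, 6}, {2}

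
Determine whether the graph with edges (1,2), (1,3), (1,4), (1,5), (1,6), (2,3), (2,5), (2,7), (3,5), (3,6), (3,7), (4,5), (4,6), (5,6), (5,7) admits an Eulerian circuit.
No (4 vertices have odd degree: {1, 3, 4, 7}; Eulerian circuit requires 0)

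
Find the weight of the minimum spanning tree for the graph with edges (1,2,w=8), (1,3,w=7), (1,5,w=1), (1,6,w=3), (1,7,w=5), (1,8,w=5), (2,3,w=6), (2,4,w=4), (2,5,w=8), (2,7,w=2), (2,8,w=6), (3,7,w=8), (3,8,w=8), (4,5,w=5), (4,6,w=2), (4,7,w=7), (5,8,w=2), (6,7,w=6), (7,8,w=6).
20 (MST edges: (1,5,w=1), (1,6,w=3), (2,3,w=6), (2,4,w=4), (2,7,w=2), (4,6,w=2), (5,8,w=2); sum of weights 1 + 3 + 6 + 4 + 2 + 2 + 2 = 20)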